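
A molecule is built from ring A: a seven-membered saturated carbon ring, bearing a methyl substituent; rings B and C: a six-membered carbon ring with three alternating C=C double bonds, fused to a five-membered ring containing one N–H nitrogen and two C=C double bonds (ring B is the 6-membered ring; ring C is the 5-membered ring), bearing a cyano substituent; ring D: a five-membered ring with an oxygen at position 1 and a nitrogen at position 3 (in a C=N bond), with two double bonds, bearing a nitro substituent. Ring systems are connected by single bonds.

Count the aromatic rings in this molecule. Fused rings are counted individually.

3

Ring A has only sp³ atoms, so it is not fully conjugated — not aromatic (cycloheptane).
Rings B and C form a fused bicyclic system (with one N–H) with 9 sp² atoms and 10 π electrons from ring double bonds plus a heteroatom lone pair. 10 = 4(2)+2, so the system is aromatic and both rings count as aromatic (indole).
Ring D has a continuous p-orbital overlap around the ring; 2 ring double bonds (4 π electrons) plus a heteroatom lone pair (2) give 6 π electrons. That satisfies 4n+2 with n=1, so ring D is aromatic (oxazole).
Aromatic: B, C, D. Total: 3.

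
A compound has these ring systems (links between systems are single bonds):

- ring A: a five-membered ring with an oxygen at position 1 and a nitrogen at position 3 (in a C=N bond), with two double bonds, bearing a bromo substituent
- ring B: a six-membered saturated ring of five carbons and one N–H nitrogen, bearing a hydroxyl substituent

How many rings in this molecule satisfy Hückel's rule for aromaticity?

1

Ring A is fully conjugated (every ring atom contributes a p orbital); 2 ring double bonds (4 π electrons) plus a heteroatom lone pair (2) give 6 π electrons. 6 = 4(1)+2, so ring A is aromatic (oxazole).
Ring B has only sp³ atoms, so it is not fully conjugated — not aromatic (piperidine).
Aromatic: A. Total: 1.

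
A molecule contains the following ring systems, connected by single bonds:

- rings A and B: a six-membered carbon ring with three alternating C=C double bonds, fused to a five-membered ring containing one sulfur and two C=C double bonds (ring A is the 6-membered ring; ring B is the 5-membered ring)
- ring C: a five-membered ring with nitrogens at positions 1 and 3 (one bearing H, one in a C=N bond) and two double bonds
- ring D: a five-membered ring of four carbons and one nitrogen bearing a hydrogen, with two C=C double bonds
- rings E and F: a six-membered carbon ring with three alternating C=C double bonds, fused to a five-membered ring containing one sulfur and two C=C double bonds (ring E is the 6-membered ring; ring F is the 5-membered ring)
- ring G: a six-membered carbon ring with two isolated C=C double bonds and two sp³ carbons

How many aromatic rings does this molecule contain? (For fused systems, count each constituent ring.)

Rings A and B form a fused bicyclic system (with one sulfur) with 9 sp² atoms and 10 π electrons from ring double bonds plus a heteroatom lone pair. 10 = 4(2)+2, so the system is aromatic and both rings count as aromatic (benzothiophene).
Ring C is planar and fully conjugated; 2 ring double bonds (4 π electrons) plus a heteroatom lone pair (2) give 6 π electrons. Since 6 = 4n+2 (n=1), ring C is aromatic (imidazole).
Ring D has a continuous p-orbital overlap around the ring; 2 ring double bonds (4 π electrons) plus a heteroatom lone pair (2) give 6 π electrons. 6 = 4(1)+2, so ring D is aromatic (pyrrole).
Rings E and F form a fused bicyclic system (with one sulfur) with 9 sp² atoms and 10 π electrons from ring double bonds plus a heteroatom lone pair. 10 = 4(2)+2, so the system is aromatic and both rings count as aromatic (benzothiophene).
Ring G has two sp³ carbons, so it is not fully conjugated — not aromatic (1,4-cyclohexadiene).
Aromatic: A, B, C, D, E, F. Total: 6.

6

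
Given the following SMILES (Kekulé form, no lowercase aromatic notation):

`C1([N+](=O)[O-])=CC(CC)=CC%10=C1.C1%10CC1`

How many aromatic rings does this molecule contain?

The SMILES encodes a six-membered carbon ring with three alternating C=C double bonds; a three-membered saturated carbon ring.
The 6-membered ring is fully conjugated (every ring atom contributes a p orbital); 3 ring double bonds give 6 π electrons. Since 6 = 4n+2 (n=1), it is aromatic (benzene).
The 3-membered ring has only sp³ atoms, so it is not fully conjugated — not aromatic (cyclopropane).
1 of the 2 rings is aromatic. Total: 1.

1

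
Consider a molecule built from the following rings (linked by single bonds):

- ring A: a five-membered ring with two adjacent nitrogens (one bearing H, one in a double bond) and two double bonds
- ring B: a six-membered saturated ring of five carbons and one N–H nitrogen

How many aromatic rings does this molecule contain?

1

Ring A is fully conjugated (every ring atom contributes a p orbital); 2 ring double bonds (4 π electrons) plus a heteroatom lone pair (2) give 6 π electrons. That satisfies 4n+2 with n=1, so ring A is aromatic (pyrazole).
Ring B has only sp³ atoms, so it is not fully conjugated — not aromatic (piperidine).
Aromatic: A. Total: 1.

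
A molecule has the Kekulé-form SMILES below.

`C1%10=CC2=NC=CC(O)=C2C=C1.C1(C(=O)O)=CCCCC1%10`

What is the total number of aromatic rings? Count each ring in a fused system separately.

2

The SMILES encodes two fused six-membered rings, each with three alternating double bonds; one ring is all carbon and the other has one ring nitrogen; a six-membered carbon ring with one C=C double bond.
The fused 6/6-membered bicyclic (with one nitrogen) is a single π system with 10 sp² atoms and 10 π electrons from ring double bonds. 10 = 4(2)+2, so the system is aromatic and both rings count as aromatic (quinoline).
The 6-membered ring has four sp³ carbons, so it is not fully conjugated — not aromatic (cyclohexene).
2 of the 3 rings are aromatic. Total: 2.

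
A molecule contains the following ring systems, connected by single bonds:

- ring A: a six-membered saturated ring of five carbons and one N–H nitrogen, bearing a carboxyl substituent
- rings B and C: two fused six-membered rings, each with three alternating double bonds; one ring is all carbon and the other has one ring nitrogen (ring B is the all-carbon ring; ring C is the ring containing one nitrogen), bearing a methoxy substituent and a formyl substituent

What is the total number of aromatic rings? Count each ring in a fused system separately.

Ring A has only sp³ atoms, so it is not fully conjugated — not aromatic (piperidine).
Rings B and C form a fused bicyclic system (with one nitrogen) with 10 sp² atoms and 10 π electrons from ring double bonds. 10 = 4(2)+2, so the system is aromatic and both rings count as aromatic (quinoline).
Aromatic: B, C. Total: 2.

2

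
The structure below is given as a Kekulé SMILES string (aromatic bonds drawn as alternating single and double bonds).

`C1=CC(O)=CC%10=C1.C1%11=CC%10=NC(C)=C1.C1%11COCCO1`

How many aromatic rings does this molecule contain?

The SMILES encodes a six-membered carbon ring with three alternating C=C double bonds; a six-membered ring of five carbons and one nitrogen with three alternating double bonds; a six-membered saturated ring with oxygens at positions 1 and 4.
The 6-membered ring has a continuous p-orbital overlap around the ring; 3 ring double bonds give 6 π electrons. That satisfies 4n+2 with n=1, so it is aromatic (benzene).
The 6-membered ring with one nitrogen is planar and fully conjugated; 3 ring double bonds give 6 π electrons. Since 6 = 4n+2 (n=1), it is aromatic (pyridine).
The 6-membered ring with two oxygens (1,4) has only sp³ atoms, so it is not fully conjugated — not aromatic (1,4-dioxane).
2 of the 3 rings are aromatic. Total: 2.

2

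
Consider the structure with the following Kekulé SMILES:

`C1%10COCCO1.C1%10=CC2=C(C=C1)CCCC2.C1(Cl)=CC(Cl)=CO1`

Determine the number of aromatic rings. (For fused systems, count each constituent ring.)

The SMILES encodes a six-membered saturated ring with oxygens at positions 1 and 4; a six-membered carbon ring with three alternating C=C double bonds, fused to a saturated six-membered carbon ring; a five-membered ring of four carbons and one oxygen, with two C=C double bonds.
The 6-membered ring with two oxygens (1,4) has only sp³ atoms, so it is not fully conjugated — not aromatic (1,4-dioxane).
The 6-membered ring is fully conjugated (every ring atom contributes a p orbital); 3 ring double bonds give 6 π electrons. That satisfies 4n+2 with n=1, so it is aromatic (benzene ring).
The second 6-membered ring has four sp³ carbons, so it is not fully conjugated — not aromatic (cyclohexane ring).
The 5-membered ring with one oxygen is fully conjugated (every ring atom contributes a p orbital); 2 ring double bonds (4 π electrons) plus a heteroatom lone pair (2) give 6 π electrons. 6 = 4(1)+2, so it is aromatic (furan).
2 of the 4 rings are aromatic. Total: 2.

2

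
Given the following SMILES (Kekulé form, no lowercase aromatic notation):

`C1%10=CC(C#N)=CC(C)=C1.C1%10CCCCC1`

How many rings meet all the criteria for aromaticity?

The SMILES encodes a six-membered carbon ring with three alternating C=C double bonds; a six-membered saturated carbon ring.
The 6-membered ring is planar and fully conjugated; 3 ring double bonds give 6 π electrons. 6 = 4(1)+2, so it is aromatic (benzene).
The second 6-membered ring has only sp³ atoms, so it is not fully conjugated — not aromatic (cyclohexane).
1 of the 2 rings is aromatic. Total: 1.

1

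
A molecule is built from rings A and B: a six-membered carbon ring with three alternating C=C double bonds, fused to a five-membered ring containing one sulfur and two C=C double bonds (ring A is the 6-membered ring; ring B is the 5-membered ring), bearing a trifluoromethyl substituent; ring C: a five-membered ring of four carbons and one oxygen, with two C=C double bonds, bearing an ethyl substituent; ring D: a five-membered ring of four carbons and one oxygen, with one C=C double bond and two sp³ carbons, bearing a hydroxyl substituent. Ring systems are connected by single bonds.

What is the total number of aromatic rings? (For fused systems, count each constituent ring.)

3

Rings A and B form a fused bicyclic system (with one sulfur) with 9 sp² atoms and 10 π electrons from ring double bonds plus a heteroatom lone pair. 10 = 4(2)+2, so the system is aromatic and both rings count as aromatic (benzothiophene).
Ring C is planar and fully conjugated; 2 ring double bonds (4 π electrons) plus a heteroatom lone pair (2) give 6 π electrons. Since 6 = 4n+2 (n=1), ring C is aromatic (furan).
Ring D has two sp³ carbons, so it is not fully conjugated — not aromatic (2,3-dihydrofuran).
Aromatic: A, B, C. Total: 3.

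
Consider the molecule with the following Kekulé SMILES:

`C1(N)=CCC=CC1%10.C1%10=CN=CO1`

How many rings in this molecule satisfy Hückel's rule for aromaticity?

The SMILES encodes a six-membered carbon ring with two isolated C=C double bonds and two sp³ carbons; a five-membered ring with an oxygen at position 1 and a nitrogen at position 3 (in a C=N bond), with two double bonds.
The 6-membered ring has two sp³ carbons, so it is not fully conjugated — not aromatic (1,4-cyclohexadiene).
The 5-membered ring with one oxygen and one =N– has a continuous p-orbital overlap around the ring; 2 ring double bonds (4 π electrons) plus a heteroatom lone pair (2) give 6 π electrons. 6 = 4(1)+2, so it is aromatic (oxazole).
1 of the 2 rings is aromatic. Total: 1.

1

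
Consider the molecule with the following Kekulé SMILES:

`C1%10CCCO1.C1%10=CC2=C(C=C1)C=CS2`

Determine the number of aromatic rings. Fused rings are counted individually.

2

The SMILES encodes a five-membered saturated ring of four carbons and one oxygen; a six-membered carbon ring with three alternating C=C double bonds, fused to a five-membered ring containing one sulfur and two C=C double bonds.
The 5-membered ring with one oxygen has only sp³ atoms, so it is not fully conjugated — not aromatic (tetrahydrofuran).
The fused 6/5-membered bicyclic (with one sulfur) is a single π system with 9 sp² atoms and 10 π electrons from ring double bonds plus a heteroatom lone pair. 10 = 4(2)+2, so the system is aromatic and both rings count as aromatic (benzothiophene).
2 of the 3 rings are aromatic. Total: 2.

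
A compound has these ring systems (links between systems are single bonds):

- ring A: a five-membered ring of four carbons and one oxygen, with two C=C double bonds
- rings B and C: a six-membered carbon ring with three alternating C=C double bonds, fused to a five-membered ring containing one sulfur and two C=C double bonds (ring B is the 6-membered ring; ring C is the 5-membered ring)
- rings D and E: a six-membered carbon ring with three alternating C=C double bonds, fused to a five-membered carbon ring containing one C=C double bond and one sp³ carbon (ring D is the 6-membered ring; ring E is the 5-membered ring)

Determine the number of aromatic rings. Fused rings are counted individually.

Ring A has a continuous p-orbital overlap around the ring; 2 ring double bonds (4 π electrons) plus a heteroatom lone pair (2) give 6 π electrons. Since 6 = 4n+2 (n=1), ring A is aromatic (furan).
Rings B and C form a fused bicyclic system (with one sulfur) with 9 sp² atoms and 10 π electrons from ring double bonds plus a heteroatom lone pair. 10 = 4(2)+2, so the system is aromatic and both rings count as aromatic (benzothiophene).
Ring D is fully conjugated (every ring atom contributes a p orbital); 3 ring double bonds give 6 π electrons. 6 = 4(1)+2, so ring D is aromatic (benzene ring).
Ring E has one sp³ carbon, so it is not fully conjugated — not aromatic (cyclopentene ring).
Aromatic: A, B, C, D. Total: 4.

4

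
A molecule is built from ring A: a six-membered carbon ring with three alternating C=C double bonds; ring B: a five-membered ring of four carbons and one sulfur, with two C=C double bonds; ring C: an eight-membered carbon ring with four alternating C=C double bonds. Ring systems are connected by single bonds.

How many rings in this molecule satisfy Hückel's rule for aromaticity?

2

Ring A is planar and fully conjugated; 3 ring double bonds give 6 π electrons. Since 6 = 4n+2 (n=1), ring A is aromatic (benzene).
Ring B is fully conjugated (every ring atom contributes a p orbital); 2 ring double bonds (4 π electrons) plus a heteroatom lone pair (2) give 6 π electrons. 6 = 4(1)+2, so ring B is aromatic (thiophene).
Ring C has only sp² ring atoms; a planar conformation would have a fully conjugated π system of 8 electrons. But 8 = 4(2), which is 4n not 4n+2, so ring C is not aromatic (cyclooctatetraene) — cyclooctatetraene distorts into a non-planar tub to avoid antiaromaticity.
Aromatic: A, B. Total: 2.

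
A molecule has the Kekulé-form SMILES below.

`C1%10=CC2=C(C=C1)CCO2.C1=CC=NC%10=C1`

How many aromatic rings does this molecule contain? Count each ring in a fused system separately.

The SMILES encodes a six-membered carbon ring with three alternating C=C double bonds, fused to a five-membered ring containing one oxygen and two sp³ carbons; a six-membered ring of five carbons and one nitrogen with three alternating double bonds.
The 6-membered ring is planar and fully conjugated; 3 ring double bonds give 6 π electrons. Since 6 = 4n+2 (n=1), it is aromatic (benzene ring).
The 5-membered ring with one oxygen has two sp³ carbons, so it is not fully conjugated — not aromatic (oxolane ring).
The 6-membered ring with one nitrogen is planar and fully conjugated; 3 ring double bonds give 6 π electrons. 6 = 4(1)+2, so it is aromatic (pyridine).
2 of the 3 rings are aromatic. Total: 2.

2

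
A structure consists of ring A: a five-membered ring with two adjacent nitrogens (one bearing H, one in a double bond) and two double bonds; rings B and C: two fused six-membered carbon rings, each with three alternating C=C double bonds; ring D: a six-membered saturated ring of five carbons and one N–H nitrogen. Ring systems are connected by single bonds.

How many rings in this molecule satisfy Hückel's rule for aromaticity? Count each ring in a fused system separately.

Ring A is fully conjugated (every ring atom contributes a p orbital); 2 ring double bonds (4 π electrons) plus a heteroatom lone pair (2) give 6 π electrons. Since 6 = 4n+2 (n=1), ring A is aromatic (pyrazole).
Rings B and C form a fused bicyclic system with 10 sp² atoms and 10 π electrons from ring double bonds. 10 = 4(2)+2, so the system is aromatic and both rings count as aromatic (naphthalene).
Ring D has only sp³ atoms, so it is not fully conjugated — not aromatic (piperidine).
Aromatic: A, B, C. Total: 3.

3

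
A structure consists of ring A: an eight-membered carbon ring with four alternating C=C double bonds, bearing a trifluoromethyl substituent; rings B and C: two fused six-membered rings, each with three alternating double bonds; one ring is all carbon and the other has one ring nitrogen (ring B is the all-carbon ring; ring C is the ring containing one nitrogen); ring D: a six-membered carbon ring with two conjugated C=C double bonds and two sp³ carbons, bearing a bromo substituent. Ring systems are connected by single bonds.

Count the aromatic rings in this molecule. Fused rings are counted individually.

2

Ring A has only sp² ring atoms; a planar conformation would have a fully conjugated π system of 8 electrons. But 8 = 4(2), which is 4n not 4n+2, so ring A is not aromatic (cyclooctatetraene) — cyclooctatetraene distorts into a non-planar tub to avoid antiaromaticity.
Rings B and C form a fused bicyclic system (with one nitrogen) with 10 sp² atoms and 10 π electrons from ring double bonds. 10 = 4(2)+2, so the system is aromatic and both rings count as aromatic (quinoline).
Ring D has two sp³ carbons, so it is not fully conjugated — not aromatic (1,3-cyclohexadiene).
Aromatic: B, C. Total: 2.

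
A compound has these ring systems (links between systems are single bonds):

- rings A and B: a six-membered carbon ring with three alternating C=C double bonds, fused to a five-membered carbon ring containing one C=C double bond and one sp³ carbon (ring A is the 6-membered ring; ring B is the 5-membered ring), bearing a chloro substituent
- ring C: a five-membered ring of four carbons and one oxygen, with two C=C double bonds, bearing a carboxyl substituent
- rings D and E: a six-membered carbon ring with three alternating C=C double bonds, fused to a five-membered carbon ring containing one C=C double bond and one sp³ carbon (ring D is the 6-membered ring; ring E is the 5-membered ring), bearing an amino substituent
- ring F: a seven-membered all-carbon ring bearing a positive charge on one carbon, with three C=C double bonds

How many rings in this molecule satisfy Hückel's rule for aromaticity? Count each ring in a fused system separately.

4

Ring A has a continuous p-orbital overlap around the ring; 3 ring double bonds give 6 π electrons. Since 6 = 4n+2 (n=1), ring A is aromatic (benzene ring).
Ring B has one sp³ carbon, so it is not fully conjugated — not aromatic (cyclopentene ring).
Ring C is fully conjugated (every ring atom contributes a p orbital); 2 ring double bonds (4 π electrons) plus a heteroatom lone pair (2) give 6 π electrons. 6 = 4(1)+2, so ring C is aromatic (furan).
Ring D is fully conjugated (every ring atom contributes a p orbital); 3 ring double bonds give 6 π electrons. Since 6 = 4n+2 (n=1), ring D is aromatic (benzene ring).
Ring E has one sp³ carbon, so it is not fully conjugated — not aromatic (cyclopentene ring).
Ring F has a continuous p-orbital overlap around the ring; 3 ring double bonds (6 π electrons) plus the carbocation's empty p orbital (0, but keeps the ring conjugated) give 6 π electrons. That satisfies 4n+2 with n=1, so ring F is aromatic (tropylium cation).
Aromatic: A, C, D, F. Total: 4.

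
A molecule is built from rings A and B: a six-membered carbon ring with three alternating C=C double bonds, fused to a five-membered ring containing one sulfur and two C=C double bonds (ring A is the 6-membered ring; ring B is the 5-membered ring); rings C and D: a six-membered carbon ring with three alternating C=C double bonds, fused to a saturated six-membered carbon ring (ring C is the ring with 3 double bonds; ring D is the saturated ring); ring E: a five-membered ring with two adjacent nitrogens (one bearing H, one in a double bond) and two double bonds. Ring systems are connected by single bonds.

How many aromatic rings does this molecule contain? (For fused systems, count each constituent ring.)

4

Rings A and B form a fused bicyclic system (with one sulfur) with 9 sp² atoms and 10 π electrons from ring double bonds plus a heteroatom lone pair. 10 = 4(2)+2, so the system is aromatic and both rings count as aromatic (benzothiophene).
Ring C is fully conjugated (every ring atom contributes a p orbital); 3 ring double bonds give 6 π electrons. Since 6 = 4n+2 (n=1), ring C is aromatic (benzene ring).
Ring D has four sp³ carbons, so it is not fully conjugated — not aromatic (cyclohexane ring).
Ring E is fully conjugated (every ring atom contributes a p orbital); 2 ring double bonds (4 π electrons) plus a heteroatom lone pair (2) give 6 π electrons. 6 = 4(1)+2, so ring E is aromatic (pyrazole).
Aromatic: A, B, C, E. Total: 4.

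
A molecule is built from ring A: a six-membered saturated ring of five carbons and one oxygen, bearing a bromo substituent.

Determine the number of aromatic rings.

Ring A has only sp³ atoms, so it is not fully conjugated — not aromatic (tetrahydropyran).

0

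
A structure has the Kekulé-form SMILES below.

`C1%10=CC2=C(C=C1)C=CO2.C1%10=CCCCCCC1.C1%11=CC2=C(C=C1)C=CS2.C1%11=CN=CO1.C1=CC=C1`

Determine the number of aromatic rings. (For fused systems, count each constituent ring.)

5

The SMILES encodes a six-membered carbon ring with three alternating C=C double bonds, fused to a five-membered ring containing one oxygen and two C=C double bonds; an eight-membered carbon ring with one C=C double bond; a six-membered carbon ring with three alternating C=C double bonds, fused to a five-membered ring containing one sulfur and two C=C double bonds; a five-membered ring with an oxygen at position 1 and a nitrogen at position 3 (in a C=N bond), with two double bonds; a four-membered carbon ring with two alternating C=C double bonds.
The fused 6/5-membered bicyclic (with one oxygen) is a single π system with 9 sp² atoms and 10 π electrons from ring double bonds plus a heteroatom lone pair. 10 = 4(2)+2, so the system is aromatic and both rings count as aromatic (benzofuran).
The 8-membered ring has six sp³ carbons, so it is not fully conjugated — not aromatic (cyclooctene).
The fused 6/5-membered bicyclic (with one sulfur) is a single π system with 9 sp² atoms and 10 π electrons from ring double bonds plus a heteroatom lone pair. 10 = 4(2)+2, so the system is aromatic and both rings count as aromatic (benzothiophene).
The 5-membered ring with one oxygen and one =N– is fully conjugated (every ring atom contributes a p orbital); 2 ring double bonds (4 π electrons) plus a heteroatom lone pair (2) give 6 π electrons. Since 6 = 4n+2 (n=1), it is aromatic (oxazole).
The 4-membered ring has only sp² ring atoms; a planar conformation would have a fully conjugated π system of 4 electrons. But 4 = 4(1), which is 4n not 4n+2, so it is not aromatic (cyclobutadiene) — cyclobutadiene is antiaromatic and distorts to a rectangle.
5 of the 7 rings are aromatic. Total: 5.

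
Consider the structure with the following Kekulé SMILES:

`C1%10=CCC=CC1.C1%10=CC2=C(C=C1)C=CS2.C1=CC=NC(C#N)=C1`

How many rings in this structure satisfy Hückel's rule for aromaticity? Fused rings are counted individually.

The SMILES encodes a six-membered carbon ring with two isolated C=C double bonds and two sp³ carbons; a six-membered carbon ring with three alternating C=C double bonds, fused to a five-membered ring containing one sulfur and two C=C double bonds; a six-membered ring of five carbons and one nitrogen with three alternating double bonds.
The 6-membered ring has two sp³ carbons, so it is not fully conjugated — not aromatic (1,4-cyclohexadiene).
The fused 6/5-membered bicyclic (with one sulfur) is a single π system with 9 sp² atoms and 10 π electrons from ring double bonds plus a heteroatom lone pair. 10 = 4(2)+2, so the system is aromatic and both rings count as aromatic (benzothiophene).
The 6-membered ring with one nitrogen is fully conjugated (every ring atom contributes a p orbital); 3 ring double bonds give 6 π electrons. 6 = 4(1)+2, so it is aromatic (pyridine).
3 of the 4 rings are aromatic. Total: 3.

3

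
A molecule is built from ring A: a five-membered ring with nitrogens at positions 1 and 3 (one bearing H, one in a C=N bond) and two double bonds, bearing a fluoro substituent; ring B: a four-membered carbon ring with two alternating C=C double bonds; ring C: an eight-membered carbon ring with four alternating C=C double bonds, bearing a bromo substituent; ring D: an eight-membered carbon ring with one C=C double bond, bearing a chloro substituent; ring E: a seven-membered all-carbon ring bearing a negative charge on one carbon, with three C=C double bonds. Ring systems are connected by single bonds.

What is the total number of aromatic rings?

Ring A is planar and fully conjugated; 2 ring double bonds (4 π electrons) plus a heteroatom lone pair (2) give 6 π electrons. Since 6 = 4n+2 (n=1), ring A is aromatic (imidazole).
Ring B has only sp² ring atoms; a planar conformation would have a fully conjugated π system of 4 electrons. But 4 = 4(1), which is 4n not 4n+2, so ring B is not aromatic (cyclobutadiene) — cyclobutadiene is antiaromatic and distorts to a rectangle.
Ring C has only sp² ring atoms; a planar conformation would have a fully conjugated π system of 8 electrons. But 8 = 4(2), which is 4n not 4n+2, so ring C is not aromatic (cyclooctatetraene) — cyclooctatetraene distorts into a non-planar tub to avoid antiaromaticity.
Ring D has six sp³ carbons, so it is not fully conjugated — not aromatic (cyclooctene).
Ring E has only sp² ring atoms; a planar conformation would have a fully conjugated π system of 8 electrons. But 8 = 4(2), which is 4n not 4n+2, so ring E is not aromatic (cycloheptatrienyl anion).
Aromatic: A. Total: 1.

1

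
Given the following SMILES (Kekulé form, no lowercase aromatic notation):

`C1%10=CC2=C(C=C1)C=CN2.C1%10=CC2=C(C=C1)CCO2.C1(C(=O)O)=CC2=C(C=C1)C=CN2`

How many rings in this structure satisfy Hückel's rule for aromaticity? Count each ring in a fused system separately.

5

The SMILES encodes a six-membered carbon ring with three alternating C=C double bonds, fused to a five-membered ring containing one N–H nitrogen and two C=C double bonds; a six-membered carbon ring with three alternating C=C double bonds, fused to a five-membered ring containing one oxygen and two sp³ carbons; a six-membered carbon ring with three alternating C=C double bonds, fused to a five-membered ring containing one N–H nitrogen and two C=C double bonds.
The fused 6/5-membered bicyclic (with one N–H) is a single π system with 9 sp² atoms and 10 π electrons from ring double bonds plus a heteroatom lone pair. 10 = 4(2)+2, so the system is aromatic and both rings count as aromatic (indole).
The 6-membered ring is fully conjugated (every ring atom contributes a p orbital); 3 ring double bonds give 6 π electrons. That satisfies 4n+2 with n=1, so it is aromatic (benzene ring).
The 5-membered ring with one oxygen has two sp³ carbons, so it is not fully conjugated — not aromatic (oxolane ring).
The fused 6/5-membered bicyclic (with one N–H) is a single π system with 9 sp² atoms and 10 π electrons from ring double bonds plus a heteroatom lone pair. 10 = 4(2)+2, so the system is aromatic and both rings count as aromatic (indole).
5 of the 6 rings are aromatic. Total: 5.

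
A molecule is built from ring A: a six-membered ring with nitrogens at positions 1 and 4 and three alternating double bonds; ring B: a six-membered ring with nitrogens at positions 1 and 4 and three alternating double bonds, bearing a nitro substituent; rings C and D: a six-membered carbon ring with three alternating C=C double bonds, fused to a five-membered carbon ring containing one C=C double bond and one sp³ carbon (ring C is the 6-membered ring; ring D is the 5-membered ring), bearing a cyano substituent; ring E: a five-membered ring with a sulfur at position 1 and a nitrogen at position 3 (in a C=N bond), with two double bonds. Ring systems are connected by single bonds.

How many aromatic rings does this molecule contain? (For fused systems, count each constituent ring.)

4

Ring A has a continuous p-orbital overlap around the ring; 3 ring double bonds give 6 π electrons. That satisfies 4n+2 with n=1, so ring A is aromatic (pyrazine).
Ring B is fully conjugated (every ring atom contributes a p orbital); 3 ring double bonds give 6 π electrons. 6 = 4(1)+2, so ring B is aromatic (pyrazine).
Ring C is planar and fully conjugated; 3 ring double bonds give 6 π electrons. That satisfies 4n+2 with n=1, so ring C is aromatic (benzene ring).
Ring D has one sp³ carbon, so it is not fully conjugated — not aromatic (cyclopentene ring).
Ring E is planar and fully conjugated; 2 ring double bonds (4 π electrons) plus a heteroatom lone pair (2) give 6 π electrons. That satisfies 4n+2 with n=1, so ring E is aromatic (thiazole).
Aromatic: A, B, C, E. Total: 4.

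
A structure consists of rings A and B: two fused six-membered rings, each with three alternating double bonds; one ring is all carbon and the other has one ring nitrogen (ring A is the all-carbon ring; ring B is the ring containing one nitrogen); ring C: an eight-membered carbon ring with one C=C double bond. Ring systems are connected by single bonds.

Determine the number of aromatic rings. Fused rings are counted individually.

Rings A and B form a fused bicyclic system (with one nitrogen) with 10 sp² atoms and 10 π electrons from ring double bonds. 10 = 4(2)+2, so the system is aromatic and both rings count as aromatic (quinoline).
Ring C has six sp³ carbons, so it is not fully conjugated — not aromatic (cyclooctene).
Aromatic: A, B. Total: 2.

2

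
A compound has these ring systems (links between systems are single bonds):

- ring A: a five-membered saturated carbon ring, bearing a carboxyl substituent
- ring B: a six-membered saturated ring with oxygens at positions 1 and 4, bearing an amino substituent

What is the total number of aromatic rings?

Ring A has only sp³ atoms, so it is not fully conjugated — not aromatic (cyclopentane).
Ring B has only sp³ atoms, so it is not fully conjugated — not aromatic (1,4-dioxane).
No ring is aromatic. Total: 0.

0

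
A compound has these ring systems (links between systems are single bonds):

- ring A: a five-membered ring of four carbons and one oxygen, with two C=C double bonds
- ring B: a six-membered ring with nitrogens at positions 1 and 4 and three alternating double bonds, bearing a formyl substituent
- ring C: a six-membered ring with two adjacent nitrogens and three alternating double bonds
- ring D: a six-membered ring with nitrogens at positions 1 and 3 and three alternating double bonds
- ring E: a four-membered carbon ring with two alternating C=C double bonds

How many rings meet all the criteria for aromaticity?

4

Ring A has a continuous p-orbital overlap around the ring; 2 ring double bonds (4 π electrons) plus a heteroatom lone pair (2) give 6 π electrons. 6 = 4(1)+2, so ring A is aromatic (furan).
Ring B is fully conjugated (every ring atom contributes a p orbital); 3 ring double bonds give 6 π electrons. Since 6 = 4n+2 (n=1), ring B is aromatic (pyrazine).
Ring C is fully conjugated (every ring atom contributes a p orbital); 3 ring double bonds give 6 π electrons. Since 6 = 4n+2 (n=1), ring C is aromatic (pyridazine).
Ring D is planar and fully conjugated; 3 ring double bonds give 6 π electrons. That satisfies 4n+2 with n=1, so ring D is aromatic (pyrimidine).
Ring E has only sp² ring atoms; a planar conformation would have a fully conjugated π system of 4 electrons. But 4 = 4(1), which is 4n not 4n+2, so ring E is not aromatic (cyclobutadiene) — cyclobutadiene is antiaromatic and distorts to a rectangle.
Aromatic: A, B, C, D. Total: 4.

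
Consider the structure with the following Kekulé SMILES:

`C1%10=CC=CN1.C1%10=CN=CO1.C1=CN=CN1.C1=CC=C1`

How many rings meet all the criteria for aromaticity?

3

The SMILES encodes a five-membered ring of four carbons and one nitrogen bearing a hydrogen, with two C=C double bonds; a five-membered ring with an oxygen at position 1 and a nitrogen at position 3 (in a C=N bond), with two double bonds; a five-membered ring with nitrogens at positions 1 and 3 (one bearing H, one in a C=N bond) and two double bonds; a four-membered carbon ring with two alternating C=C double bonds.
The 5-membered ring with one N–H is fully conjugated (every ring atom contributes a p orbital); 2 ring double bonds (4 π electrons) plus a heteroatom lone pair (2) give 6 π electrons. That satisfies 4n+2 with n=1, so it is aromatic (pyrrole).
The 5-membered ring with one oxygen and one =N– has a continuous p-orbital overlap around the ring; 2 ring double bonds (4 π electrons) plus a heteroatom lone pair (2) give 6 π electrons. That satisfies 4n+2 with n=1, so it is aromatic (oxazole).
The 5-membered ring with two nitrogens (one N–H, one =N–) is fully conjugated (every ring atom contributes a p orbital); 2 ring double bonds (4 π electrons) plus a heteroatom lone pair (2) give 6 π electrons. 6 = 4(1)+2, so it is aromatic (imidazole).
The 4-membered ring has only sp² ring atoms; a planar conformation would have a fully conjugated π system of 4 electrons. But 4 = 4(1), which is 4n not 4n+2, so it is not aromatic (cyclobutadiene) — cyclobutadiene is antiaromatic and distorts to a rectangle.
3 of the 4 rings are aromatic. Total: 3.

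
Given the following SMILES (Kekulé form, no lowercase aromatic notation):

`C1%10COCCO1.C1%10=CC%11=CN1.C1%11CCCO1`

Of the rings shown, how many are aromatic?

The SMILES encodes a six-membered saturated ring with oxygens at positions 1 and 4; a five-membered ring of four carbons and one nitrogen bearing a hydrogen, with two C=C double bonds; a five-membered saturated ring of four carbons and one oxygen.
The 6-membered ring with two oxygens (1,4) has only sp³ atoms, so it is not fully conjugated — not aromatic (1,4-dioxane).
The 5-membered ring with one N–H has a continuous p-orbital overlap around the ring; 2 ring double bonds (4 π electrons) plus a heteroatom lone pair (2) give 6 π electrons. 6 = 4(1)+2, so it is aromatic (pyrrole).
The 5-membered ring with one oxygen has only sp³ atoms, so it is not fully conjugated — not aromatic (tetrahydrofuran).
1 of the 3 rings is aromatic. Total: 1.

1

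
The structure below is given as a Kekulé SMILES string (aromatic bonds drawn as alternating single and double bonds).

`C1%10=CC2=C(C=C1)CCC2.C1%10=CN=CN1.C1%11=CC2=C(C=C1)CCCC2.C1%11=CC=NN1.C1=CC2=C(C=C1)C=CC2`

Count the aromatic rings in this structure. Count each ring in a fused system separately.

5

The SMILES encodes a six-membered carbon ring with three alternating C=C double bonds, fused to a saturated five-membered carbon ring; a five-membered ring with nitrogens at positions 1 and 3 (one bearing H, one in a C=N bond) and two double bonds; a six-membered carbon ring with three alternating C=C double bonds, fused to a saturated six-membered carbon ring; a five-membered ring with two adjacent nitrogens (one bearing H, one in a double bond) and two double bonds; a six-membered carbon ring with three alternating C=C double bonds, fused to a five-membered carbon ring containing one C=C double bond and one sp³ carbon.
The 6-membered ring is planar and fully conjugated; 3 ring double bonds give 6 π electrons. 6 = 4(1)+2, so it is aromatic (benzene ring).
The 5-membered ring has three sp³ carbons, so it is not fully conjugated — not aromatic (cyclopentane ring).
The 5-membered ring with two nitrogens (one N–H, one =N–) has a continuous p-orbital overlap around the ring; 2 ring double bonds (4 π electrons) plus a heteroatom lone pair (2) give 6 π electrons. That satisfies 4n+2 with n=1, so it is aromatic (imidazole).
The second 6-membered ring is planar and fully conjugated; 3 ring double bonds give 6 π electrons. 6 = 4(1)+2, so it is aromatic (benzene ring).
The third 6-membered ring has four sp³ carbons, so it is not fully conjugated — not aromatic (cyclohexane ring).
The 5-membered ring with two adjacent nitrogens (one N–H, one =N–) is planar and fully conjugated; 2 ring double bonds (4 π electrons) plus a heteroatom lone pair (2) give 6 π electrons. Since 6 = 4n+2 (n=1), it is aromatic (pyrazole).
The fourth 6-membered ring is planar and fully conjugated; 3 ring double bonds give 6 π electrons. Since 6 = 4n+2 (n=1), it is aromatic (benzene ring).
The second 5-membered ring has one sp³ carbon, so it is not fully conjugated — not aromatic (cyclopentene ring).
5 of the 8 rings are aromatic. Total: 5.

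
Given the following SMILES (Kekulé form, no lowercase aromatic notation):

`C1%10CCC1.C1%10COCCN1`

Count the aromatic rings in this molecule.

The SMILES encodes a four-membered saturated carbon ring; a six-membered saturated ring with an oxygen and an N–H nitrogen at positions 1 and 4.
The 4-membered ring has only sp³ atoms, so it is not fully conjugated — not aromatic (cyclobutane).
The 6-membered ring with one oxygen and one N–H (1,4) has only sp³ atoms, so it is not fully conjugated — not aromatic (morpholine).
None of the rings are aromatic. Total: 0.

0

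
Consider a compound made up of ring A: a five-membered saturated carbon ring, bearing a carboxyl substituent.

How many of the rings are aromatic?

Ring A has only sp³ atoms, so it is not fully conjugated — not aromatic (cyclopentane).

0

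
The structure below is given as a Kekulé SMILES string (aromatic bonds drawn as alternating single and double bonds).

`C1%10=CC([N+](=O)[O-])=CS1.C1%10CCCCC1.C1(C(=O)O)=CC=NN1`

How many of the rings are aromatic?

2

The SMILES encodes a five-membered ring of four carbons and one sulfur, with two C=C double bonds; a six-membered saturated carbon ring; a five-membered ring with two adjacent nitrogens (one bearing H, one in a double bond) and two double bonds.
The 5-membered ring with one sulfur is fully conjugated (every ring atom contributes a p orbital); 2 ring double bonds (4 π electrons) plus a heteroatom lone pair (2) give 6 π electrons. 6 = 4(1)+2, so it is aromatic (thiophene).
The 6-membered ring has only sp³ atoms, so it is not fully conjugated — not aromatic (cyclohexane).
The 5-membered ring with two adjacent nitrogens (one N–H, one =N–) is fully conjugated (every ring atom contributes a p orbital); 2 ring double bonds (4 π electrons) plus a heteroatom lone pair (2) give 6 π electrons. Since 6 = 4n+2 (n=1), it is aromatic (pyrazole).
2 of the 3 rings are aromatic. Total: 2.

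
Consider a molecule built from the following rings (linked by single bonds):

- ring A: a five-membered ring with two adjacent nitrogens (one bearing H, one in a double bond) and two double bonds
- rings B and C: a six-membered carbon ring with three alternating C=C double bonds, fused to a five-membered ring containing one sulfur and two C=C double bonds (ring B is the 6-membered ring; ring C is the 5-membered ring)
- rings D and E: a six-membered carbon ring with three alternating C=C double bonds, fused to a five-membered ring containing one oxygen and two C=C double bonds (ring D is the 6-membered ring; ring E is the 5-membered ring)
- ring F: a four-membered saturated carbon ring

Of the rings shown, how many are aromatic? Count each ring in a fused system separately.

5

Ring A is planar and fully conjugated; 2 ring double bonds (4 π electrons) plus a heteroatom lone pair (2) give 6 π electrons. Since 6 = 4n+2 (n=1), ring A is aromatic (pyrazole).
Rings B and C form a fused bicyclic system (with one sulfur) with 9 sp² atoms and 10 π electrons from ring double bonds plus a heteroatom lone pair. 10 = 4(2)+2, so the system is aromatic and both rings count as aromatic (benzothiophene).
Rings D and E form a fused bicyclic system (with one oxygen) with 9 sp² atoms and 10 π electrons from ring double bonds plus a heteroatom lone pair. 10 = 4(2)+2, so the system is aromatic and both rings count as aromatic (benzofuran).
Ring F has only sp³ atoms, so it is not fully conjugated — not aromatic (cyclobutane).
Aromatic: A, B, C, D, E. Total: 5.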